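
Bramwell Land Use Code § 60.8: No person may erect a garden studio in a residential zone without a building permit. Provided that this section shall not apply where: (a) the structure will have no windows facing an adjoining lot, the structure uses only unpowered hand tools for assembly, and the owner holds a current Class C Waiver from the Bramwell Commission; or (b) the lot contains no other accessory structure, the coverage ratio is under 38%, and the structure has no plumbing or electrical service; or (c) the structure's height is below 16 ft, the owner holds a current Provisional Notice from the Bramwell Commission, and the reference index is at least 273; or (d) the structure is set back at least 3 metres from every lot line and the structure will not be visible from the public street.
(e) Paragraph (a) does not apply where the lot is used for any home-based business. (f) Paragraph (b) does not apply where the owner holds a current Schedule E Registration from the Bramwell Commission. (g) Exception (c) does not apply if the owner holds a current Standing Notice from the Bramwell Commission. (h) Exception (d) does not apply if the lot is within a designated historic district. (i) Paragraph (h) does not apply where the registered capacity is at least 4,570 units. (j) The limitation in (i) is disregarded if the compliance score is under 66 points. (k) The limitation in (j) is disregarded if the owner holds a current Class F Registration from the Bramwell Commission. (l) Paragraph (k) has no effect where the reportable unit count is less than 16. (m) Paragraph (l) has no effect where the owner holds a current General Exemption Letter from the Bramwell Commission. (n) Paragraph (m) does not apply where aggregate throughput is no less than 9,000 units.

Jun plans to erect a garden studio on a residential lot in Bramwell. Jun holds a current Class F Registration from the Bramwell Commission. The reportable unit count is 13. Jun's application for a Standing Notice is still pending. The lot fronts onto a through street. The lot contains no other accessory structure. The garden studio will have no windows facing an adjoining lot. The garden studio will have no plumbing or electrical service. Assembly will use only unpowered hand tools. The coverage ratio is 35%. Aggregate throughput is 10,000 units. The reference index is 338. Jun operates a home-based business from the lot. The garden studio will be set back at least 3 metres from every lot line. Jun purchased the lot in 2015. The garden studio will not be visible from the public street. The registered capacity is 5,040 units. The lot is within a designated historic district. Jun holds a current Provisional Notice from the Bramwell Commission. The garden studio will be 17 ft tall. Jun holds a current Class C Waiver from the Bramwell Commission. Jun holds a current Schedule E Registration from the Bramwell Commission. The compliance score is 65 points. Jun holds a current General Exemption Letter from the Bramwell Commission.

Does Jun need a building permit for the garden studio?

Exception (a): no windows face an adjoining lot; assembly uses only hand tools; a current Class C Waiver is held — every condition holds. But applying paragraph (e): (e) operates against (a): a home-based business operates on the lot. Exception (a) does not apply.
Exception (b)'s conditions are all satisfied: the lot has no other accessory structure; the coverage ratio is 35%, under the 38% limit; there is no plumbing or electrical service. Turning to paragraph (f): (f) operates against (b): a current Schedule E Registration is held. (b) is therefore removed.
Exception (c) fails — the structure's height is 17 ft, not below 16 ft.
Exception (d) is satisfied on its face — the setback is at least 3 m on every side; the structure will not be visible from the street. However, paragraphs (h)–(n) must be considered: (h) is triggered — the lot is in a historic district. (i) applies (the registered capacity is 5,040 units, meeting the 4,570 units threshold), but is set aside by (j): (j) operates against (i): the compliance score is 65 points, under the 66 points limit. (k) would limit (j) — a current Class F Registration is held — but (l) sets (k) aside: (l) applies — the reportable unit count is 13, less than the 16 limit. (m) applies (a current General Exemption Letter is held), but is displaced by (n): (n) applies — aggregate throughput is 10,000 units, meeting the 9,000 units threshold. So (d) is unavailable.
No exception applies. The general rule governs.

Yes — Jun must obtain a building permit.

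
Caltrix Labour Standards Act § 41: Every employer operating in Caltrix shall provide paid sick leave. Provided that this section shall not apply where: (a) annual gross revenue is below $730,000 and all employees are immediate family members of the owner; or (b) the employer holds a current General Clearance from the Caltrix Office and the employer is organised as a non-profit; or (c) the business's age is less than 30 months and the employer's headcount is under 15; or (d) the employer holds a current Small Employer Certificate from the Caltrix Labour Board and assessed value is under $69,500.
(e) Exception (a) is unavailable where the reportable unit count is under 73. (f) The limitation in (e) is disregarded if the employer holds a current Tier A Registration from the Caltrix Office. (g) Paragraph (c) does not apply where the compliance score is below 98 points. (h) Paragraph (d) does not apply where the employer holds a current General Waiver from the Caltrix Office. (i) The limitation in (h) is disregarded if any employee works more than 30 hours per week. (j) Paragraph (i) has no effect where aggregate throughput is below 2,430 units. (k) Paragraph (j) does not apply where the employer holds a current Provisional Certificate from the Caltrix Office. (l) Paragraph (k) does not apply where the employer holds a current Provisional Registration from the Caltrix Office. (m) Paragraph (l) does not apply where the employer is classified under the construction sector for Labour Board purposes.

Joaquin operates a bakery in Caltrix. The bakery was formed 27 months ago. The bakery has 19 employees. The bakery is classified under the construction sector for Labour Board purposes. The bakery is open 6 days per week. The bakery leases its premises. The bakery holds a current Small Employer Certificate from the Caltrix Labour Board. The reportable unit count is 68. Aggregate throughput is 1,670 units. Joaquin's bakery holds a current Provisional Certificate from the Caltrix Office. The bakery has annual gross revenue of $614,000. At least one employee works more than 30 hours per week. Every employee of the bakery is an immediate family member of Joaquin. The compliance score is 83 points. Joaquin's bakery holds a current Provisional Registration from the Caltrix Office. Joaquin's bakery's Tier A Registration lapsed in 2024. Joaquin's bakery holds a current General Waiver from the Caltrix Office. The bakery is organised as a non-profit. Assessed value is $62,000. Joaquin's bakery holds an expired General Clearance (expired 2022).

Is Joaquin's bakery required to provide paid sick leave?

No — exception (d) applies; Joaquin's bakery is not required to provide paid sick leave.

All of (a)'s requirements are met (annual gross revenue is $614,000, below the $730,000 limit; every employee is an immediate family member). But applying paragraphs (e)–(f): (e) applies — the reportable unit count is 68, under the 73 limit. (f) does not operate here (the Tier A Registration is not current), so (e) stands. So (a) is unavailable.
Exception (b) does not apply: there is no General Clearance in force.
Exception (c) requires that the employer's headcount is under 15; but the employer's headcount is 19, not under 15, so (c) is unavailable.
Exception (d) is satisfied on its face — a current Small Employer Certificate is held; assessed value is $62,000, under the $69,500 limit. Under paragraphs (h)–(m): (h) is engaged (a current General Waiver is held), but is set aside by (i): (i) applies — at least one employee exceeds 30 hours/week. (j) would limit (i) — aggregate throughput is 1,670 units, below the 2,430 units limit — but (k) sets (j) aside: (k) is engaged — a current Provisional Certificate is held. (l) applies (a current Provisional Registration is held), but is itself disapplied by (m): (m) operates — the bakery is classified under the construction sector. (d) remains available.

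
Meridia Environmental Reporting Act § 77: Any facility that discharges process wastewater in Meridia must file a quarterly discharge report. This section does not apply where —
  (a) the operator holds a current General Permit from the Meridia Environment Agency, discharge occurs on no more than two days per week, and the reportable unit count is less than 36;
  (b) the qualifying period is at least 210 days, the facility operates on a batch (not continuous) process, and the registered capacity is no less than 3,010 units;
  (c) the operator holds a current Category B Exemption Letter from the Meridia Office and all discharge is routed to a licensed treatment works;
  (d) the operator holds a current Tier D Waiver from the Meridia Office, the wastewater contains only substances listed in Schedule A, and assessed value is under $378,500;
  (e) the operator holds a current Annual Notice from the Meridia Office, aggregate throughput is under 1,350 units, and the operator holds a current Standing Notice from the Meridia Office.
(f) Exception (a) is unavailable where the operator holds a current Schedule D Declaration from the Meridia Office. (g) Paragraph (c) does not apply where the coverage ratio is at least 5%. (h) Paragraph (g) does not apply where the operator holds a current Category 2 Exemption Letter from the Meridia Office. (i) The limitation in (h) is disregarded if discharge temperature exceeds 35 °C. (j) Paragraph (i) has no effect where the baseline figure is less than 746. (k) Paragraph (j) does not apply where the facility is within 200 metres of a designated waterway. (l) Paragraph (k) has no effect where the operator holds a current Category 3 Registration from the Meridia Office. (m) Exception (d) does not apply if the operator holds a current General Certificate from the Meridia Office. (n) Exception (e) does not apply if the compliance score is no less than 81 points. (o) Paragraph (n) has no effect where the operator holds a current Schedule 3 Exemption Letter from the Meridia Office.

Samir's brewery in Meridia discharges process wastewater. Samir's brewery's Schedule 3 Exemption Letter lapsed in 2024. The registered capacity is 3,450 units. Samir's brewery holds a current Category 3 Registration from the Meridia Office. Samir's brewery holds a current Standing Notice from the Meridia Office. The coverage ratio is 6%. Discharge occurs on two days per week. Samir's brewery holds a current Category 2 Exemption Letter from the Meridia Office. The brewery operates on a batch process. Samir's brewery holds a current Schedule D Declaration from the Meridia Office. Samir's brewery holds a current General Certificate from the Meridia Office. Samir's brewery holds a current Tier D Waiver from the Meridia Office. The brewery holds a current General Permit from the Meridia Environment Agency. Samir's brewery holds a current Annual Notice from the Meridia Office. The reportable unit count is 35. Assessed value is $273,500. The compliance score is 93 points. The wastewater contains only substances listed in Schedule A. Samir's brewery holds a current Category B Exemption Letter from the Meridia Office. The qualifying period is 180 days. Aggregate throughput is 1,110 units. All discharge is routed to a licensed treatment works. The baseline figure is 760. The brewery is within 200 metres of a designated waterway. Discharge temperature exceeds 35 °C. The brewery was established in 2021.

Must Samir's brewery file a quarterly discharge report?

Yes — Samir's brewery must file a quarterly discharge report.

Exception (a)'s conditions are all satisfied: a current General Permit is held; discharge occurs on no more than two days per week; the reportable unit count is 35, less than the 36 limit. But: (f) is triggered — a current Schedule D Declaration is held. (a) is therefore removed.
Exception (b) requires that the qualifying period is at least 210 days; but the qualifying period is 180 days, short of 210 days, so (b) is unavailable.
Exception (c) is satisfied on its face — a current Category B Exemption Letter is held; discharge is routed to a licensed treatment works. However, paragraphs (g)–(l) must be considered: (g) is engaged — the coverage ratio is 6%, meeting the 5% threshold. (h) is triggered (a current Category 2 Exemption Letter is held), but yields to (i): (i) is triggered — discharge temperature exceeds 35 °C. (j), which would lift (i), is inapplicable — the baseline figure is 760, not less than 746. (c) is therefore removed.
All of (d)'s requirements are met (a current Tier D Waiver is held; the wastewater is Schedule-A-only; assessed value is $273,500, under the $378,500 limit). Turning to paragraph (m): (m) operates against (d): a current General Certificate is held. Exception (d) does not apply.
All of (e)'s requirements are met (a current Annual Notice is held; aggregate throughput is 1,110 units, under the 1,350 units limit; a current Standing Notice is held). But: (n) is triggered — the compliance score is 93 points, meeting the 81 points threshold. (o), which would lift (n), is not triggered — no current Schedule 3 Exemption Letter is held. So (e) is unavailable.
No exception displaces § 77.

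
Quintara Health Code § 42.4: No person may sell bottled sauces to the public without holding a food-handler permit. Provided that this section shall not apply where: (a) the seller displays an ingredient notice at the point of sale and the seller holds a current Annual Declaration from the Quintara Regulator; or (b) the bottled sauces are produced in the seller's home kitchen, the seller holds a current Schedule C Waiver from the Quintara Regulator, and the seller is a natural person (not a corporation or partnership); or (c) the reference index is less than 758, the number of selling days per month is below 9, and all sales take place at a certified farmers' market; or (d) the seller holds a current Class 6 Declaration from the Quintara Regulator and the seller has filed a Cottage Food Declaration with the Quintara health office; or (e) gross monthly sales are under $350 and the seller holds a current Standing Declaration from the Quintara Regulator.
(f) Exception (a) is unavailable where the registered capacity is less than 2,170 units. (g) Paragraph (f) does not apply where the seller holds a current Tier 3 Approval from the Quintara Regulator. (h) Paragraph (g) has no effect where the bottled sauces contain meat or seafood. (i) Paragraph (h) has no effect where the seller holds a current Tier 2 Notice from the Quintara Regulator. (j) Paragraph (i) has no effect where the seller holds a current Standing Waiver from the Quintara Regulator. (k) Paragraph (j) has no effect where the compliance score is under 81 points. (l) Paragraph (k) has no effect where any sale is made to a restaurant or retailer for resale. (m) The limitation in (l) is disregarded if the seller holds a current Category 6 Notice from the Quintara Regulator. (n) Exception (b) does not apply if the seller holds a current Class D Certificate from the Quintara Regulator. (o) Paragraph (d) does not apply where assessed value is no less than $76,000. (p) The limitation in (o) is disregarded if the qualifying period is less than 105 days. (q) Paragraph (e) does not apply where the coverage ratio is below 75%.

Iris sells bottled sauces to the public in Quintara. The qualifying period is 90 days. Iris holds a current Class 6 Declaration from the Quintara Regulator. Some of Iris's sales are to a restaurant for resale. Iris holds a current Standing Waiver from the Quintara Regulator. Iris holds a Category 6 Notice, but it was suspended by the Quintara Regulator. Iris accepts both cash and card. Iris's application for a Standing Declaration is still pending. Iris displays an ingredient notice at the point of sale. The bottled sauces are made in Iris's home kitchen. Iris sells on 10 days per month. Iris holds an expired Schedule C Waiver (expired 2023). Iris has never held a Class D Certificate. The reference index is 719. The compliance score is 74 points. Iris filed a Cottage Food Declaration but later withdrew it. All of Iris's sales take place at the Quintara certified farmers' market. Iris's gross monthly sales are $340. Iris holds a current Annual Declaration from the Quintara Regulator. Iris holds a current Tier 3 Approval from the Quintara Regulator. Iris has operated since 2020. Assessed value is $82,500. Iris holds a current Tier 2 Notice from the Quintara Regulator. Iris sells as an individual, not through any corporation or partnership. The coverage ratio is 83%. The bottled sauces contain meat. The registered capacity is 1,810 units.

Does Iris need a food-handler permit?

Yes — Iris must hold a food-handler permit.

Exception (a) is satisfied on its face — an ingredient notice is displayed; a current Annual Declaration is held. Turning to paragraphs (f)–(m): (f) operates — the registered capacity is 1,810 units, less than the 2,170 units limit. (g) applies (a current Tier 3 Approval is held), but is overridden by (h): (h) operates against (g): the bottled sauces contain meat. (i) would limit (h) — a current Tier 2 Notice is held — but (j) sets (i) aside: (j) operates against (i): a current Standing Waiver is held. (k) would limit (j) — the compliance score is 74 points, under the 81 points limit — but (l) sets (k) aside: (l) operates — some sales are to a restaurant for resale. (m) is not engaged (the Category 6 Notice is not current), so (l) stands. (a) is therefore removed.
Exception (b) requires that the seller holds a current Schedule C Waiver from the Quintara Regulator; but no current Schedule C Waiver is held, so (b) is unavailable.
Exception (c) fails — the number of selling days per month is 10, not below 9.
Exception (d) does not apply: the Cottage Food Declaration was withdrawn.
Exception (e) fails — the Standing Declaration is not current.
Every exception is unavailable, so the rule governs.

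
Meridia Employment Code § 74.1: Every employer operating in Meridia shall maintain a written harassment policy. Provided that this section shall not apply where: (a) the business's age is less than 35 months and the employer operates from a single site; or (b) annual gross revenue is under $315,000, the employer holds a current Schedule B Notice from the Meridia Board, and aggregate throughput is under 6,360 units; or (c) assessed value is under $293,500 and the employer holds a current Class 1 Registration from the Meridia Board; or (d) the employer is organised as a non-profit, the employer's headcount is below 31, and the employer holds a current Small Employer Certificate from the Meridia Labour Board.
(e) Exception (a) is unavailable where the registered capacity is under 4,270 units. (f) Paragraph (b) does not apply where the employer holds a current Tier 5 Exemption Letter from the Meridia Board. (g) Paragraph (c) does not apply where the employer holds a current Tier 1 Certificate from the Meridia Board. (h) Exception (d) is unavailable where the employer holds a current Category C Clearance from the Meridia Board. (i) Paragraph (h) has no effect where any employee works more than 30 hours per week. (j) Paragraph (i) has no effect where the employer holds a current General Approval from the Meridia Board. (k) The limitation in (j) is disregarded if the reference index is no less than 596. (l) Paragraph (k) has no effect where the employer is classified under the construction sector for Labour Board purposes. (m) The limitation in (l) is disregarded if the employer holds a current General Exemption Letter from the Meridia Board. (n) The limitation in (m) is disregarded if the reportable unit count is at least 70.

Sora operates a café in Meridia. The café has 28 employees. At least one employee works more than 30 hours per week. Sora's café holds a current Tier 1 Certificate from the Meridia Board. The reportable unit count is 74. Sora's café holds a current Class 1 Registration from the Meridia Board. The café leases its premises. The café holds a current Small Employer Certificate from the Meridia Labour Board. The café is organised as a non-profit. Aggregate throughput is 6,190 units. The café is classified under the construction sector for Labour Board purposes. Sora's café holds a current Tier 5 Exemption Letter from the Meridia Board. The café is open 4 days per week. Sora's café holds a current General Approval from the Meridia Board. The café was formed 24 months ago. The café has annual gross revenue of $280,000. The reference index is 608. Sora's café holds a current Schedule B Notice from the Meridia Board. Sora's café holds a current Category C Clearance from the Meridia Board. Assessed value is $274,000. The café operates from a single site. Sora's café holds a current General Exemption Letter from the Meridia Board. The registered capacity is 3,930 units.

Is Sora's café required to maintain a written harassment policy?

Exception (a)'s conditions are all satisfied: the business's age is 24 months, less than the 35 months limit; the employer operates from a single site. Turning to paragraph (e): (e) is engaged — the registered capacity is 3,930 units, under the 4,270 units limit. (a) is therefore removed.
Exception (b) is satisfied on its face — annual gross revenue is $280,000, under the $315,000 limit; a current Schedule B Notice is held; aggregate throughput is 6,190 units, under the 6,360 units limit. But: (f) operates against (b): a current Tier 5 Exemption Letter is held. So (b) is unavailable.
Exception (c)'s conditions are all satisfied: assessed value is $274,000, under the $293,500 limit; a current Class 1 Registration is held. But applying paragraph (g): (g) operates against (c): a current Tier 1 Certificate is held. (c) is therefore removed.
Exception (d) is satisfied on its face — the employer is a non-profit; the employer's headcount is 28, below the 31 limit; a current Small Employer Certificate is held. Turning to paragraphs (h)–(n): (h) operates against (d): a current Category C Clearance is held. (i) would limit (h) — at least one employee exceeds 30 hours/week — but (j) sets (i) aside: (j) operates against (i): a current General Approval is held. (k) would limit (j) — the reference index is 608, meeting the 596 threshold — but (l) sets (k) aside: (l) is triggered — the café is classified under the construction sector. (m) would limit (l) — a current General Exemption Letter is held — but (n) sets (m) aside: (n) operates against (m): the reportable unit count is 74, meeting the 70 threshold. Exception (d) does not apply.
No exception applies. The general rule governs.

Yes — Sora's café must maintain a written harassment policy.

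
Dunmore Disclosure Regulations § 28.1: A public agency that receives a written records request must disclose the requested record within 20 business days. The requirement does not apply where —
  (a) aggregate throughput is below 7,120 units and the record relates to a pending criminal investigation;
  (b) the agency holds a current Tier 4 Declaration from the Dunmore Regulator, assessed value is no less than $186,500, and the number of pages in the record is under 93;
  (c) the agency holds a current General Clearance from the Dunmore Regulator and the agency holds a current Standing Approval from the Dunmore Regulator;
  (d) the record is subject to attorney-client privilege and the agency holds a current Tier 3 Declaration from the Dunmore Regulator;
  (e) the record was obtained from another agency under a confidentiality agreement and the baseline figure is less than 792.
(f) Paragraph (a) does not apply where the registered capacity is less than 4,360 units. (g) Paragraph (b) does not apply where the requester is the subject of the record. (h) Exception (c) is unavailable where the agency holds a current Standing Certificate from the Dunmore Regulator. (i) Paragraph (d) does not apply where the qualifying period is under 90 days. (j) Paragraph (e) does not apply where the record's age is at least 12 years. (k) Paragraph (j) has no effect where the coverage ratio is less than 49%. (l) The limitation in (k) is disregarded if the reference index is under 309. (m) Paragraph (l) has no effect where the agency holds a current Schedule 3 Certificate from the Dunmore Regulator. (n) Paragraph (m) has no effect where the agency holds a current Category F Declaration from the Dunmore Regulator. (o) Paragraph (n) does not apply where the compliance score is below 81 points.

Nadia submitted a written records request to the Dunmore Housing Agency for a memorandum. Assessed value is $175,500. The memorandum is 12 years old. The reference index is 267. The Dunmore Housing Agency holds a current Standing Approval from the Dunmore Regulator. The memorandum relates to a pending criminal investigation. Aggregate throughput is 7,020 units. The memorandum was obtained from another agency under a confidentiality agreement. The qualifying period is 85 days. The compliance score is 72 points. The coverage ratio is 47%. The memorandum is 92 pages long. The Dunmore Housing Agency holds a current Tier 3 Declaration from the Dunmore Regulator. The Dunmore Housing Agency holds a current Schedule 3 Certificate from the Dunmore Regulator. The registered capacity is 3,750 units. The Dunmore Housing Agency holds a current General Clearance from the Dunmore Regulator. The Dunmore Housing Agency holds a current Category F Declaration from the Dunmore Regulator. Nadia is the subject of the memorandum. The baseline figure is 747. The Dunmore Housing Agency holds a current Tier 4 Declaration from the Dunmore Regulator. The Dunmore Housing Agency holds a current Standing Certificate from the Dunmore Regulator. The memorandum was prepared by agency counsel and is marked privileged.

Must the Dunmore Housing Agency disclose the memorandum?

Exception (a): aggregate throughput is 7,020 units, below the 7,120 units limit; the memorandum relates to a pending investigation — every condition holds. But applying paragraph (f): (f) operates against (a): the registered capacity is 3,750 units, less than the 4,360 units limit. So (a) is unavailable.
Exception (b) fails — assessed value is $175,500, short of $186,500.
Exception (c)'s conditions are all satisfied: a current General Clearance is held; a current Standing Approval is held. Turning to paragraph (h): (h) operates against (c): a current Standing Certificate is held. Exception (c) does not apply.
Exception (d)'s conditions are all satisfied: the memorandum is privileged; a current Tier 3 Declaration is held. Turning to paragraph (i): (i) operates against (d): the qualifying period is 85 days, under the 90 days limit. So (d) is unavailable.
Exception (e) is satisfied on its face — the memorandum was obtained under a confidentiality agreement; the baseline figure is 747, less than the 792 limit. Under paragraphs (j)–(o): (j) would limit (e) — the record's age is 12 years, meeting the 12 years threshold — but (k) sets (j) aside: (k) operates against (j): the coverage ratio is 47%, less than the 49% limit. (l) applies (the reference index is 267, under the 309 limit), but is itself disapplied by (m): (m) operates against (l): a current Schedule 3 Certificate is held. (n) would limit (m) — a current Category F Declaration is held — but (o) sets (n) aside: (o) operates against (n): the compliance score is 72 points, below the 81 points limit. Exception (e) stands.

No — exception (e) applies; the Dunmore Housing Agency is not required to disclose the memorandum.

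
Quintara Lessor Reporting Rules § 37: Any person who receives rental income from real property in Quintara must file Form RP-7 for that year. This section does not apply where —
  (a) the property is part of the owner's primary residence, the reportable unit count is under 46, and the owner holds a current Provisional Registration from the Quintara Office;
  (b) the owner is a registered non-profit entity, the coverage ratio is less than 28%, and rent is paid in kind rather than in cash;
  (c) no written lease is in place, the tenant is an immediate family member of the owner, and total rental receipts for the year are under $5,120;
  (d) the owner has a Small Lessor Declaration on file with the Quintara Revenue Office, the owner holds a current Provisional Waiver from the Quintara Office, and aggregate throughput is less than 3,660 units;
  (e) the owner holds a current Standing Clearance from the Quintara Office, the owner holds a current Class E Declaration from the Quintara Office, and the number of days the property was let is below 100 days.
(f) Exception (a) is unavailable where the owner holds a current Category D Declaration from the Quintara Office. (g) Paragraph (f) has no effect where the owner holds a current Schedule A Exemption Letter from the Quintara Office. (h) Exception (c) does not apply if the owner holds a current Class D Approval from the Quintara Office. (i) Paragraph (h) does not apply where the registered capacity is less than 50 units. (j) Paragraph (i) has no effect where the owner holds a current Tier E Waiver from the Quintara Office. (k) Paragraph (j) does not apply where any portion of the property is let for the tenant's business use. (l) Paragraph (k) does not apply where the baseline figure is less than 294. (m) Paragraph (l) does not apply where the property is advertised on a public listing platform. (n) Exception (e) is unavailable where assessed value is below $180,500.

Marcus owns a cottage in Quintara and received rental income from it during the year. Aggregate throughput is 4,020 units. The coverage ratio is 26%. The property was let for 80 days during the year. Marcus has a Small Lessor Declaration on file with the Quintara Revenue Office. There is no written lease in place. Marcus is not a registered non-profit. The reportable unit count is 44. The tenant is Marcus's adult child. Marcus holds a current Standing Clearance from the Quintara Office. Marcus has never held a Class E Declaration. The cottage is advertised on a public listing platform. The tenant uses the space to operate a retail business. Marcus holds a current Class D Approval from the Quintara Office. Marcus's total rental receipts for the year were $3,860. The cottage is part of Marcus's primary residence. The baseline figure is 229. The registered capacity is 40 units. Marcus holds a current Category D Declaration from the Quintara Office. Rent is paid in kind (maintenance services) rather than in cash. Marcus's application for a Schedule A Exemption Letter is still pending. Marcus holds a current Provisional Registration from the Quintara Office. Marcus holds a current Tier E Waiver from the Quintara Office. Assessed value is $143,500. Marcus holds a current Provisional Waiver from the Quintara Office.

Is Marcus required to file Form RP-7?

No — exception (c) applies; Marcus is not required to file Form RP-7.

Exception (a) is satisfied on its face — the cottage is part of the primary residence; the reportable unit count is 44, under the 46 limit; a current Provisional Registration is held. But: (f) operates against (a): a current Category D Declaration is held. (g), which would lift (f), is not engaged — no current Schedule A Exemption Letter is held. So (a) is unavailable.
Exception (b) does not apply: Marcus is not a registered non-profit.
All of (c)'s requirements are met (there is no written lease; the tenant is an immediate family member; total rental receipts for the year are $3,860, under the $5,120 limit). Under paragraphs (h)–(m): (h) operates (a current Class D Approval is held), but is displaced by (i): (i) operates — the registered capacity is 40 units, less than the 50 units limit. (j) is engaged (a current Tier E Waiver is held), but is set aside by (k): (k) is triggered — the space is let for business use. (l) would limit (k) — the baseline figure is 229, less than the 294 limit — but (m) sets (l) aside: (m) operates — the property is publicly advertised. Exception (c) stands.
Exception (d) does not apply: aggregate throughput is 4,020 units, not less than 3,660 units.
Exception (e) requires that the owner holds a current Class E Declaration from the Quintara Office; but the Class E Declaration is not current, so (e) is unavailable.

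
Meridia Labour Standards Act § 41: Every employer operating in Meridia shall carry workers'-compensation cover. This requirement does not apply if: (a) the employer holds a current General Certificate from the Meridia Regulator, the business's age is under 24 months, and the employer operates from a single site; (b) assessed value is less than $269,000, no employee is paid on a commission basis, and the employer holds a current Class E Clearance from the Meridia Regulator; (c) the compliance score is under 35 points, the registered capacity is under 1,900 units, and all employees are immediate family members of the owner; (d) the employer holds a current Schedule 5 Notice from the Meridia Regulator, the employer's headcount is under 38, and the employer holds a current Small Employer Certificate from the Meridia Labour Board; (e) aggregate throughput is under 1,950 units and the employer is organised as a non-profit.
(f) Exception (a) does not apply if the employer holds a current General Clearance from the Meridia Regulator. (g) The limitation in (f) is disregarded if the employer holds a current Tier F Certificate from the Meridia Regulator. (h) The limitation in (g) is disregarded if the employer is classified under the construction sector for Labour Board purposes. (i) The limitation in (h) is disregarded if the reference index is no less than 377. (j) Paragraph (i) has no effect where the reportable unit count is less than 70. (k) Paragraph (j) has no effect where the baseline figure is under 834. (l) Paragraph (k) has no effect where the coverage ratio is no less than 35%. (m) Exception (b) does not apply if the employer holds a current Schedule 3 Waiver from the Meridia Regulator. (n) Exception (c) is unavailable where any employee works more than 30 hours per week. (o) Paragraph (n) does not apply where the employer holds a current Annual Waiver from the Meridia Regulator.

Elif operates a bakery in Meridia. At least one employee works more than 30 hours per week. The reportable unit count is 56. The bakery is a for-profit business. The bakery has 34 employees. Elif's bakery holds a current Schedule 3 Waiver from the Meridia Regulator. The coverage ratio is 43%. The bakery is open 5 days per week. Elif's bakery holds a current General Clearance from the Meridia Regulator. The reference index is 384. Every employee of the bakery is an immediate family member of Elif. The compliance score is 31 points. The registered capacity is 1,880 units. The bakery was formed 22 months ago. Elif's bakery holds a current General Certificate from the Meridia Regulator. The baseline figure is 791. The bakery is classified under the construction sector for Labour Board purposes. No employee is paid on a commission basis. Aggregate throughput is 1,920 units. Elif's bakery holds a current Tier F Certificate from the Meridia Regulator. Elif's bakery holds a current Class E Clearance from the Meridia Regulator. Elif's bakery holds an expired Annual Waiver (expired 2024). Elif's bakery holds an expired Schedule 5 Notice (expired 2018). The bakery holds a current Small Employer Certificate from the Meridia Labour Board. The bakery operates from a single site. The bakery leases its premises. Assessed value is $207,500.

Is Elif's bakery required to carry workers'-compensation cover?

Yes — Elif's bakery must carry workers'-compensation cover.

Exception (a) is satisfied on its face — a current General Certificate is held; the business's age is 22 months, under the 24 months limit; the employer operates from a single site. However, paragraphs (f)–(l) must be considered: (f) applies — a current General Clearance is held. (g) would limit (f) — a current Tier F Certificate is held — but (h) sets (g) aside: (h) operates against (g): the bakery is classified under the construction sector. (i) would limit (h) — the reference index is 384, meeting the 377 threshold — but (j) sets (i) aside: (j) operates against (i): the reportable unit count is 56, less than the 70 limit. (k) would limit (j) — the baseline figure is 791, under the 834 limit — but (l) sets (k) aside: (l) operates against (k): the coverage ratio is 43%, meeting the 35% threshold. (a) is therefore removed.
Exception (b): assessed value is $207,500, less than the $269,000 limit; no employee is paid on commission; a current Class E Clearance is held — every condition holds. Turning to paragraph (m): (m) operates against (b): a current Schedule 3 Waiver is held. So (b) is unavailable.
Exception (c)'s conditions are all satisfied: the compliance score is 31 points, under the 35 points limit; the registered capacity is 1,880 units, under the 1,900 units limit; every employee is an immediate family member. However, paragraphs (n)–(o) must be considered: (n) operates — at least one employee exceeds 30 hours/week. (o) does not operate here (the Annual Waiver is not current), so (n) stands. Exception (c) does not apply.
Exception (d) fails — the Schedule 5 Notice is not current.
Exception (e) fails — the employer is for-profit.
No exception applies. The general rule governs.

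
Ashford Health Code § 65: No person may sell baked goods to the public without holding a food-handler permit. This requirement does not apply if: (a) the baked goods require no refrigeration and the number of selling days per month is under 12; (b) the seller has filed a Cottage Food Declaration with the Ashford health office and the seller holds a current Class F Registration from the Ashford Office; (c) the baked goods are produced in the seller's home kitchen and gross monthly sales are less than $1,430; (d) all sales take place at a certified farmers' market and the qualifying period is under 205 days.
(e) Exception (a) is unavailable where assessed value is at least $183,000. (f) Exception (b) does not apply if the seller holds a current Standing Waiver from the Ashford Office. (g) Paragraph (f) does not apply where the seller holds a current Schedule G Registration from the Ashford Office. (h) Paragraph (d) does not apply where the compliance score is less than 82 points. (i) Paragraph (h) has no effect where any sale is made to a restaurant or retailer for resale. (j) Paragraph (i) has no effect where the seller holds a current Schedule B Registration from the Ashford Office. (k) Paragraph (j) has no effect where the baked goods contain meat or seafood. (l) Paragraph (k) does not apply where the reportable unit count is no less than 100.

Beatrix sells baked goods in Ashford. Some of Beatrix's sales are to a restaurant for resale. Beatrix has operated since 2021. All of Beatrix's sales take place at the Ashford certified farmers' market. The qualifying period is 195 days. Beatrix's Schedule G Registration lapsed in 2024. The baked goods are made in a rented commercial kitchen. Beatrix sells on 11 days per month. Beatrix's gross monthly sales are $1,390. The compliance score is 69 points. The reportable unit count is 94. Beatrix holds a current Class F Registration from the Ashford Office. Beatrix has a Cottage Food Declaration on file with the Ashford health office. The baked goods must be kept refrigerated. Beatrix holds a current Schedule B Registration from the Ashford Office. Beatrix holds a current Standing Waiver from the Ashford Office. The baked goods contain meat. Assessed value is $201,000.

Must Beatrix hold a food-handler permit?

Exception (a) requires that the baked goods require no refrigeration; but the baked goods require refrigeration, so (a) is unavailable.
Exception (b) is satisfied on its face — a Cottage Food Declaration is on file; a current Class F Registration is held. But: (f) operates against (b): a current Standing Waiver is held. (g) does not operate here (there is no Schedule G Registration in force), so (f) stands. So (b) is unavailable.
Exception (c) does not apply: the baked goods are made in a commercial kitchen, not a home kitchen.
All of (d)'s requirements are met (all sales are at a certified farmers' market; the qualifying period is 195 days, under the 205 days limit). Applying paragraphs (h)–(l): (h) would limit (d) — the compliance score is 69 points, less than the 82 points limit — but (i) sets (h) aside: (i) operates against (h): some sales are to a restaurant for resale. (j) is engaged (a current Schedule B Registration is held), but is set aside by (k): (k) is triggered — the baked goods contain meat. (l), which would lift (k), does not operate here — the reportable unit count is 94, short of 100. So (d) applies.

No — exception (d) applies; Beatrix is not required to hold a food-handler permit.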